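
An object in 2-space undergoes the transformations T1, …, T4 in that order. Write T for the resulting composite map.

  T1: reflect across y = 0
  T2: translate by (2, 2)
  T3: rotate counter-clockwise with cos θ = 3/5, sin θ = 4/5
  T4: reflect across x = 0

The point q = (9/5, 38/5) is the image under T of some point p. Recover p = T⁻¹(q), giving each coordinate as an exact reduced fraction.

p = (3, -4)

T1 = [1 0 0; 0 -1 0; 0 0 1]
T2·T1 = [1 0 2; 0 -1 2; 0 0 1]
T3·…·T1 = [3/5 4/5 -2/5; 4/5 -3/5 14/5; 0 0 1]
T4·…·T1 = [-3/5 -4/5 2/5; 4/5 -3/5 14/5; 0 0 1]
det M = 1; M⁻¹ = [-3/5 4/5 -2; -4/5 -3/5 2; 0 0 1]
M⁻¹ · (9/5, 38/5)ᵀ = (3, -4)ᵀ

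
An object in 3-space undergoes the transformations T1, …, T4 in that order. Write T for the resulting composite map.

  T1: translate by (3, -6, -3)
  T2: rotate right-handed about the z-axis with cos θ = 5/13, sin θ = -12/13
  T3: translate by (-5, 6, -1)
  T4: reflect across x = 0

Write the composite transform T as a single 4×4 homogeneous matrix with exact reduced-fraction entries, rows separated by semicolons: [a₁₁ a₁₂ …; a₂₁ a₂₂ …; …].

T = [-5/13 -12/13 0 122/13; -12/13 5/13 0 12/13; 0 0 1 -4; 0 0 0 1]

T1 = [1 0 0 3; 0 1 0 -6; 0 0 1 -3; 0 0 0 1]
T2·T1 = [5/13 12/13 0 -57/13; -12/13 5/13 0 -66/13; 0 0 1 -3; 0 0 0 1]
T3·…·T1 = [5/13 12/13 0 -122/13; -12/13 5/13 0 12/13; 0 0 1 -4; 0 0 0 1]
T4·…·T1 = [-5/13 -12/13 0 122/13; -12/13 5/13 0 12/13; 0 0 1 -4; 0 0 0 1]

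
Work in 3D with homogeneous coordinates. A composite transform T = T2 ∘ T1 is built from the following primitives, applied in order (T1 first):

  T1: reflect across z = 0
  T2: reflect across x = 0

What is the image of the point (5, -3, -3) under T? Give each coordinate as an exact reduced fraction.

T(p) = (-5, -3, 3)

T1 reflect across z = 0: (5, -3, -3) → (5, -3, 3)
T2 reflect across x = 0: (5, -3, 3) → (-5, -3, 3)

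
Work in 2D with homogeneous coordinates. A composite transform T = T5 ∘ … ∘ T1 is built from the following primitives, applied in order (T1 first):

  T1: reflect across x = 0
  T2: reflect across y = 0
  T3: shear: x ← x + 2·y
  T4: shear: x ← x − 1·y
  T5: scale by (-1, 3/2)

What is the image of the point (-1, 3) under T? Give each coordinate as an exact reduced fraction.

T1 reflect across x = 0: (-1, 3) → (1, 3)
T2 reflect across y = 0: (1, 3) → (1, -3)
T3 shear: x ← x + 2·y: (1, -3) → (-5, -3)
T4 shear: x ← x − 1·y: (-5, -3) → (-2, -3)
T5 scale by (-1, 3/2): (-2, -3) → (2, -9/2)

T(p) = (2, -9/2)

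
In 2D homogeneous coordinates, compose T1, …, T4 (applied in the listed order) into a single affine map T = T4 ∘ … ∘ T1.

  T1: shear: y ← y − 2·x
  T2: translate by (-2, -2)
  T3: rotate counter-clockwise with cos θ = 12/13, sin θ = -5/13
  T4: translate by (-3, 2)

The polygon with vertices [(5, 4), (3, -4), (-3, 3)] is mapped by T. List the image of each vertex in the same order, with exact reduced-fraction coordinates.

T1 shear: y ← y − 2·x: (5, 4) → (5, -6); (3, -4) → (3, -10); (-3, 3) → (-3, 9)
T2 translate by (-2, -2): (5, -6) → (3, -8); (3, -10) → (1, -12); (-3, 9) → (-5, 7)
T3 rotate counter-clockwise with cos θ = 12/13, sin θ = -5/13: (3, -8) → (-4/13, -111/13); (1, -12) → (-48/13, -149/13); (-5, 7) → (-25/13, 109/13)
T4 translate by (-3, 2): (-4/13, -111/13) → (-43/13, -85/13); (-48/13, -149/13) → (-87/13, -123/13); (-25/13, 109/13) → (-64/13, 135/13)

image vertices: (-43/13, -85/13), (-87/13, -123/13), (-64/13, 135/13)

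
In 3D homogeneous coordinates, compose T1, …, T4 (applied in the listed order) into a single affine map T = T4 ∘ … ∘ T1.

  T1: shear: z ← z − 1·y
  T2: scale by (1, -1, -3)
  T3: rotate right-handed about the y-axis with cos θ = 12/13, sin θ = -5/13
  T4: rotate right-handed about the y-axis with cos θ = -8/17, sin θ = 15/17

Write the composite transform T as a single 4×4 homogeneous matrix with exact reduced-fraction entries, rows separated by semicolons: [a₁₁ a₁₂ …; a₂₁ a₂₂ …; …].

T1 = [1 0 0 0; 0 1 0 0; 0 -1 1 0; 0 0 0 1]
T2·T1 = [1 0 0 0; 0 -1 0 0; 0 3 -3 0; 0 0 0 1]
T3·…·T1 = [12/13 -15/13 15/13 0; 0 -1 0 0; 5/13 36/13 -36/13 0; 0 0 0 1]
T4·…·T1 = [-21/221 660/221 -660/221 0; 0 -1 0 0; -220/221 -63/221 63/221 0; 0 0 0 1]

T = [-21/221 660/221 -660/221 0; 0 -1 0 0; -220/221 -63/221 63/221 0; 0 0 0 1]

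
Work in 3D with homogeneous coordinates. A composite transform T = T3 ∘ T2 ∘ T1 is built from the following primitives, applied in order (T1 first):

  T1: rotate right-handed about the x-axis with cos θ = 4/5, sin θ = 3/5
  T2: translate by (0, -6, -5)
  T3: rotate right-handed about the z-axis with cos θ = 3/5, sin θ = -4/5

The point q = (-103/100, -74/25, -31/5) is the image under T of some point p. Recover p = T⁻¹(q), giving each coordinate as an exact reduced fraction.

p = (7/4, 2, -3)

T1 = [1 0 0 0; 0 4/5 -3/5 0; 0 3/5 4/5 0; 0 0 0 1]
T2·T1 = [1 0 0 0; 0 4/5 -3/5 -6; 0 3/5 4/5 -5; 0 0 0 1]
T3·…·T1 = [3/5 16/25 -12/25 -24/5; -4/5 12/25 -9/25 -18/5; 0 3/5 4/5 -5; 0 0 0 1]
det M = 1; M⁻¹ = [3/5 -4/5 0 0; 16/25 12/25 3/5 39/5; -12/25 -9/25 4/5 2/5; 0 0 0 1]
M⁻¹ · (-103/100, -74/25, -31/5)ᵀ = (7/4, 2, -3)ᵀ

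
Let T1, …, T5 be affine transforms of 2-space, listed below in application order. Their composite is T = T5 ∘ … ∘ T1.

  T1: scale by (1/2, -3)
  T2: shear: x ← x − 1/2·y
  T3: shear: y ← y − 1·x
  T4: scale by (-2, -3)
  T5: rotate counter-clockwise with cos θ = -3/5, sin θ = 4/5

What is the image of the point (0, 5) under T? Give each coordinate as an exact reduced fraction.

T(p) = (-45, -105/2)

T1 scale by (1/2, -3): (0, 5) → (0, -15)
T2 shear: x ← x − 1/2·y: (0, -15) → (15/2, -15)
T3 shear: y ← y − 1·x: (15/2, -15) → (15/2, -45/2)
T4 scale by (-2, -3): (15/2, -45/2) → (-15, 135/2)
T5 rotate counter-clockwise with cos θ = -3/5, sin θ = 4/5: (-15, 135/2) → (-45, -105/2)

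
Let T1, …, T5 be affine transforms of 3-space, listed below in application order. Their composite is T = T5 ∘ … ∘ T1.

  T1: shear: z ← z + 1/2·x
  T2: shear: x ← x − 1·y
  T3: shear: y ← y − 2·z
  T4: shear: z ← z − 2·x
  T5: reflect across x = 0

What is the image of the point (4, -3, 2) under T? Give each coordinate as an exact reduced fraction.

T1 shear: z ← z + 1/2·x: (4, -3, 2) → (4, -3, 4)
T2 shear: x ← x − 1·y: (4, -3, 4) → (7, -3, 4)
T3 shear: y ← y − 2·z: (7, -3, 4) → (7, -11, 4)
T4 shear: z ← z − 2·x: (7, -11, 4) → (7, -11, -10)
T5 reflect across x = 0: (7, -11, -10) → (-7, -11, -10)

T(p) = (-7, -11, -10)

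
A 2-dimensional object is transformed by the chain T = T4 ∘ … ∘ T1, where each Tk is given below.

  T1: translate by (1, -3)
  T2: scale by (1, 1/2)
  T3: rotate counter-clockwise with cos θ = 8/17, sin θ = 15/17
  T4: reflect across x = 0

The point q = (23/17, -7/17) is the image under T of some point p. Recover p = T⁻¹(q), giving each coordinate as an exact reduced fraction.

p = (-2, 5)

T1 = [1 0 1; 0 1 -3; 0 0 1]
T2·T1 = [1 0 1; 0 1/2 -3/2; 0 0 1]
T3·…·T1 = [8/17 -15/34 61/34; 15/17 4/17 3/17; 0 0 1]
T4·…·T1 = [-8/17 15/34 -61/34; 15/17 4/17 3/17; 0 0 1]
det M = -1/2; M⁻¹ = [-8/17 15/17 -1; 30/17 16/17 3; 0 0 1]
M⁻¹ · (23/17, -7/17)ᵀ = (-2, 5)ᵀ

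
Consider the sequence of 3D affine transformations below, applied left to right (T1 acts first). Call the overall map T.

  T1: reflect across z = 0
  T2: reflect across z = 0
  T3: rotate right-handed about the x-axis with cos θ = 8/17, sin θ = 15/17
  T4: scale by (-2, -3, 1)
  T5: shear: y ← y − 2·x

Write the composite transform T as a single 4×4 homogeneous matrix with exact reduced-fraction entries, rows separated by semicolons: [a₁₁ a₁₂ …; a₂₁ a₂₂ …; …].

T = [-2 0 0 0; 4 -24/17 45/17 0; 0 15/17 8/17 0; 0 0 0 1]

T1 = [1 0 0 0; 0 1 0 0; 0 0 -1 0; 0 0 0 1]
T2·T1 = [1 0 0 0; 0 1 0 0; 0 0 1 0; 0 0 0 1]
T3·…·T1 = [1 0 0 0; 0 8/17 -15/17 0; 0 15/17 8/17 0; 0 0 0 1]
T4·…·T1 = [-2 0 0 0; 0 -24/17 45/17 0; 0 15/17 8/17 0; 0 0 0 1]
T5·…·T1 = [-2 0 0 0; 4 -24/17 45/17 0; 0 15/17 8/17 0; 0 0 0 1]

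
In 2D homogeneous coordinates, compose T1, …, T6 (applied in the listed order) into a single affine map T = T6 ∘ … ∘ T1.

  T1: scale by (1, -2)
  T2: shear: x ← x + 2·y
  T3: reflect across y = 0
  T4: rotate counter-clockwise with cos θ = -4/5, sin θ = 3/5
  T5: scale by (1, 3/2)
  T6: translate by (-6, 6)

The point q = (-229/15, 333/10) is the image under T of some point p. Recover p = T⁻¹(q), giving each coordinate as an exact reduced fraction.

p = (1/3, -9/2)

T1 = [1 0 0; 0 -2 0; 0 0 1]
T2·T1 = [1 -4 0; 0 -2 0; 0 0 1]
T3·…·T1 = [1 -4 0; 0 2 0; 0 0 1]
T4·…·T1 = [-4/5 2 0; 3/5 -4 0; 0 0 1]
T5·…·T1 = [-4/5 2 0; 9/10 -6 0; 0 0 1]
T6·…·T1 = [-4/5 2 -6; 9/10 -6 6; 0 0 1]
det M = 3; M⁻¹ = [-2 -2/3 -8; -3/10 -4/15 -1/5; 0 0 1]
M⁻¹ · (-229/15, 333/10)ᵀ = (1/3, -9/2)ᵀ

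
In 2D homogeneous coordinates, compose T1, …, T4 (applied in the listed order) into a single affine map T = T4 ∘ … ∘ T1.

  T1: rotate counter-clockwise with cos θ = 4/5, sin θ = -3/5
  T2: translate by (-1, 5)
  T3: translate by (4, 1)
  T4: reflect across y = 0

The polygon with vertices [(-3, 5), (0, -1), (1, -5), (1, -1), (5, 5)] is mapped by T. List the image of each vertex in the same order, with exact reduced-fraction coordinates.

image vertices: (18/5, -59/5), (12/5, -26/5), (4/5, -7/5), (16/5, -23/5), (10, -7)

T1 rotate counter-clockwise with cos θ = 4/5, sin θ = -3/5: (-3, 5) → (3/5, 29/5); (0, -1) → (-3/5, -4/5); (1, -5) → (-11/5, -23/5); (1, -1) → (1/5, -7/5); (5, 5) → (7, 1)
T2 translate by (-1, 5): (3/5, 29/5) → (-2/5, 54/5); (-3/5, -4/5) → (-8/5, 21/5); (-11/5, -23/5) → (-16/5, 2/5); (1/5, -7/5) → (-4/5, 18/5); (7, 1) → (6, 6)
T3 translate by (4, 1): (-2/5, 54/5) → (18/5, 59/5); (-8/5, 21/5) → (12/5, 26/5); (-16/5, 2/5) → (4/5, 7/5); (-4/5, 18/5) → (16/5, 23/5); (6, 6) → (10, 7)
T4 reflect across y = 0: (18/5, 59/5) → (18/5, -59/5); (12/5, 26/5) → (12/5, -26/5); (4/5, 7/5) → (4/5, -7/5); (16/5, 23/5) → (16/5, -23/5); (10, 7) → (10, -7)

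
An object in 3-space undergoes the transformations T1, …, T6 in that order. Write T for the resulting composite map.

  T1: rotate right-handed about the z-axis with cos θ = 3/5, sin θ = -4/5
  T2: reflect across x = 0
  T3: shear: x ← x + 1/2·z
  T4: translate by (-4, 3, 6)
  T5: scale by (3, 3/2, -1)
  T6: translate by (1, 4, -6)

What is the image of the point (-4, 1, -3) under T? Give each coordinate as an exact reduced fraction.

T1 rotate right-handed about the z-axis with cos θ = 3/5, sin θ = -4/5: (-4, 1, -3) → (-8/5, 19/5, -3)
T2 reflect across x = 0: (-8/5, 19/5, -3) → (8/5, 19/5, -3)
T3 shear: x ← x + 1/2·z: (8/5, 19/5, -3) → (1/10, 19/5, -3)
T4 translate by (-4, 3, 6): (1/10, 19/5, -3) → (-39/10, 34/5, 3)
T5 scale by (3, 3/2, -1): (-39/10, 34/5, 3) → (-117/10, 51/5, -3)
T6 translate by (1, 4, -6): (-117/10, 51/5, -3) → (-107/10, 71/5, -9)

T(p) = (-107/10, 71/5, -9)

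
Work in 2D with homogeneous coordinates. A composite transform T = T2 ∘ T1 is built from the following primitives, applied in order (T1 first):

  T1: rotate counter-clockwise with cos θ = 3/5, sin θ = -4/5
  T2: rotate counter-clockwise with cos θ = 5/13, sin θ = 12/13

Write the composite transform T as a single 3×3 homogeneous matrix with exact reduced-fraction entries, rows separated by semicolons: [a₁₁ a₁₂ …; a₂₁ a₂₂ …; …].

T = [63/65 -16/65 0; 16/65 63/65 0; 0 0 1]

T1 = [3/5 4/5 0; -4/5 3/5 0; 0 0 1]
T2·T1 = [63/65 -16/65 0; 16/65 63/65 0; 0 0 1]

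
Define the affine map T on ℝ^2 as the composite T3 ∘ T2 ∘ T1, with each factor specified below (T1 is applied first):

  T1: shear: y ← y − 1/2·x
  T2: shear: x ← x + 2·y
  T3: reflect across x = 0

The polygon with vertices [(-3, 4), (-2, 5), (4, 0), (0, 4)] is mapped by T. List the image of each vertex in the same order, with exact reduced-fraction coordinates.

image vertices: (-8, 11/2), (-10, 6), (0, -2), (-8, 4)

T1 shear: y ← y − 1/2·x: (-3, 4) → (-3, 11/2); (-2, 5) → (-2, 6); (4, 0) → (4, -2); (0, 4) → (0, 4)
T2 shear: x ← x + 2·y: (-3, 11/2) → (8, 11/2); (-2, 6) → (10, 6); (4, -2) → (0, -2); (0, 4) → (8, 4)
T3 reflect across x = 0: (8, 11/2) → (-8, 11/2); (10, 6) → (-10, 6); (0, -2) → (0, -2); (8, 4) → (-8, 4)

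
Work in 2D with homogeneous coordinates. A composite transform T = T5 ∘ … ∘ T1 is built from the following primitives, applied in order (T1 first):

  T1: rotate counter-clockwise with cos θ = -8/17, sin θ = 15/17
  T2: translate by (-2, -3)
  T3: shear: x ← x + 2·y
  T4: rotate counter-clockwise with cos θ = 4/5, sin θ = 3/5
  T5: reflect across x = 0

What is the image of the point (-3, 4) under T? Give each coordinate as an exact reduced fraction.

T1 rotate counter-clockwise with cos θ = -8/17, sin θ = 15/17: (-3, 4) → (-36/17, -77/17)
T2 translate by (-2, -3): (-36/17, -77/17) → (-70/17, -128/17)
T3 shear: x ← x + 2·y: (-70/17, -128/17) → (-326/17, -128/17)
T4 rotate counter-clockwise with cos θ = 4/5, sin θ = 3/5: (-326/17, -128/17) → (-184/17, -298/17)
T5 reflect across x = 0: (-184/17, -298/17) → (184/17, -298/17)

T(p) = (184/17, -298/17)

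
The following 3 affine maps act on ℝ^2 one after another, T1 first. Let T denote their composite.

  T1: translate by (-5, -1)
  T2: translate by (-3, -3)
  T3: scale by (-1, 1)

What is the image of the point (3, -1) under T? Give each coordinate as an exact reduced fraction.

T(p) = (5, -5)

T1 translate by (-5, -1): (3, -1) → (-2, -2)
T2 translate by (-3, -3): (-2, -2) → (-5, -5)
T3 scale by (-1, 1): (-5, -5) → (5, -5)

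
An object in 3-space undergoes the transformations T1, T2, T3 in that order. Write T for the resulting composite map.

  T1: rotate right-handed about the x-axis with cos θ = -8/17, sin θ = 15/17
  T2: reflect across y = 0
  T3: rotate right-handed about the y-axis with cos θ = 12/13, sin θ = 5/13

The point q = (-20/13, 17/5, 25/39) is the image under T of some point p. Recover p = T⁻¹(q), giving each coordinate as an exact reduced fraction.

T1 = [1 0 0 0; 0 -8/17 -15/17 0; 0 15/17 -8/17 0; 0 0 0 1]
T2·T1 = [1 0 0 0; 0 8/17 15/17 0; 0 15/17 -8/17 0; 0 0 0 1]
T3·…·T1 = [12/13 75/221 -40/221 0; 0 8/17 15/17 0; -5/13 180/221 -96/221 0; 0 0 0 1]
det M = -1; M⁻¹ = [12/13 0 -5/13 0; 75/221 8/17 180/221 0; -40/221 15/17 -96/221 0; 0 0 0 1]
M⁻¹ · (-20/13, 17/5, 25/39)ᵀ = (-5/3, 8/5, 3)ᵀ

p = (-5/3, 8/5, 3)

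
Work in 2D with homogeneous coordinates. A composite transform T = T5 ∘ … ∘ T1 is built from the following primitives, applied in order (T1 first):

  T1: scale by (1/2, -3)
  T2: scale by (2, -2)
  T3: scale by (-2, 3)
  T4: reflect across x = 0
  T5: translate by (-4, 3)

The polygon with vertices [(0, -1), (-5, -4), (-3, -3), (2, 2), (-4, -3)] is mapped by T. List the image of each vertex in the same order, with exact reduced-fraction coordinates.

T1 scale by (1/2, -3): (0, -1) → (0, 3); (-5, -4) → (-5/2, 12); (-3, -3) → (-3/2, 9); (2, 2) → (1, -6); (-4, -3) → (-2, 9)
T2 scale by (2, -2): (0, 3) → (0, -6); (-5/2, 12) → (-5, -24); (-3/2, 9) → (-3, -18); (1, -6) → (2, 12); (-2, 9) → (-4, -18)
T3 scale by (-2, 3): (0, -6) → (0, -18); (-5, -24) → (10, -72); (-3, -18) → (6, -54); (2, 12) → (-4, 36); (-4, -18) → (8, -54)
T4 reflect across x = 0: (0, -18) → (0, -18); (10, -72) → (-10, -72); (6, -54) → (-6, -54); (-4, 36) → (4, 36); (8, -54) → (-8, -54)
T5 translate by (-4, 3): (0, -18) → (-4, -15); (-10, -72) → (-14, -69); (-6, -54) → (-10, -51); (4, 36) → (0, 39); (-8, -54) → (-12, -51)

image vertices: (-4, -15), (-14, -69), (-10, -51), (0, 39), (-12, -51)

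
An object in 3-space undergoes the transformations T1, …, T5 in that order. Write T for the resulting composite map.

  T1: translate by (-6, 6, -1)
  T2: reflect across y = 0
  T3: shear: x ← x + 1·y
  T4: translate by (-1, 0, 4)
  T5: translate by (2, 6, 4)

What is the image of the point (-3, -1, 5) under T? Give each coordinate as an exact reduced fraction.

T1 translate by (-6, 6, -1): (-3, -1, 5) → (-9, 5, 4)
T2 reflect across y = 0: (-9, 5, 4) → (-9, -5, 4)
T3 shear: x ← x + 1·y: (-9, -5, 4) → (-14, -5, 4)
T4 translate by (-1, 0, 4): (-14, -5, 4) → (-15, -5, 8)
T5 translate by (2, 6, 4): (-15, -5, 8) → (-13, 1, 12)

T(p) = (-13, 1, 12)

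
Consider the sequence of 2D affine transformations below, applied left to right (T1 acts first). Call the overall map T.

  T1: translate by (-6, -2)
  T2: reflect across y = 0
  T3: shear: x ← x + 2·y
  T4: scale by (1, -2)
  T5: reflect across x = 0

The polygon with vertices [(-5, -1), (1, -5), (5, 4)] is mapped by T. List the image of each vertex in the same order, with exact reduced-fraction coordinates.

T1 translate by (-6, -2): (-5, -1) → (-11, -3); (1, -5) → (-5, -7); (5, 4) → (-1, 2)
T2 reflect across y = 0: (-11, -3) → (-11, 3); (-5, -7) → (-5, 7); (-1, 2) → (-1, -2)
T3 shear: x ← x + 2·y: (-11, 3) → (-5, 3); (-5, 7) → (9, 7); (-1, -2) → (-5, -2)
T4 scale by (1, -2): (-5, 3) → (-5, -6); (9, 7) → (9, -14); (-5, -2) → (-5, 4)
T5 reflect across x = 0: (-5, -6) → (5, -6); (9, -14) → (-9, -14); (-5, 4) → (5, 4)

image vertices: (5, -6), (-9, -14), (5, 4)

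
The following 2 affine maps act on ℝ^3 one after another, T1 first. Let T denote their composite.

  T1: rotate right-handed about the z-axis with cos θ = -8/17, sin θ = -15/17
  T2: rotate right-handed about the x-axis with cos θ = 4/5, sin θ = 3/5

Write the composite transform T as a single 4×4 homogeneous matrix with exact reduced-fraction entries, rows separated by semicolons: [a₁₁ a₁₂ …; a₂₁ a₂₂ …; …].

T = [-8/17 15/17 0 0; -12/17 -32/85 -3/5 0; -9/17 -24/85 4/5 0; 0 0 0 1]

T1 = [-8/17 15/17 0 0; -15/17 -8/17 0 0; 0 0 1 0; 0 0 0 1]
T2·T1 = [-8/17 15/17 0 0; -12/17 -32/85 -3/5 0; -9/17 -24/85 4/5 0; 0 0 0 1]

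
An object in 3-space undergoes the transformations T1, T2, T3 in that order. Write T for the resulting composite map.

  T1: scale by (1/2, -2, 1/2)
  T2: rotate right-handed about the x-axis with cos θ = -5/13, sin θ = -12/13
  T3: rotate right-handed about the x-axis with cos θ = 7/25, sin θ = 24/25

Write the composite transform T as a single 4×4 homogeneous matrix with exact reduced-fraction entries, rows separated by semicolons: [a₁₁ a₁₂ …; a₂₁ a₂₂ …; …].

T1 = [1/2 0 0 0; 0 -2 0 0; 0 0 1/2 0; 0 0 0 1]
T2·T1 = [1/2 0 0 0; 0 10/13 6/13 0; 0 24/13 -5/26 0; 0 0 0 1]
T3·…·T1 = [1/2 0 0 0; 0 -506/325 102/325 0; 0 408/325 253/650 0; 0 0 0 1]

T = [1/2 0 0 0; 0 -506/325 102/325 0; 0 408/325 253/650 0; 0 0 0 1]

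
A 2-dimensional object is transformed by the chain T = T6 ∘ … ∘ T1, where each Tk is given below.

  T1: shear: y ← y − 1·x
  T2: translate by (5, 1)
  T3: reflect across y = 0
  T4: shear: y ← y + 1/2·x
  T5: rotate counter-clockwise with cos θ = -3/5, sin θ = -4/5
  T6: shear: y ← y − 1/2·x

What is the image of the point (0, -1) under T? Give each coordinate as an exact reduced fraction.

T1 shear: y ← y − 1·x: (0, -1) → (0, -1)
T2 translate by (5, 1): (0, -1) → (5, 0)
T3 reflect across y = 0: (5, 0) → (5, 0)
T4 shear: y ← y + 1/2·x: (5, 0) → (5, 5/2)
T5 rotate counter-clockwise with cos θ = -3/5, sin θ = -4/5: (5, 5/2) → (-1, -11/2)
T6 shear: y ← y − 1/2·x: (-1, -11/2) → (-1, -5)

T(p) = (-1, -5)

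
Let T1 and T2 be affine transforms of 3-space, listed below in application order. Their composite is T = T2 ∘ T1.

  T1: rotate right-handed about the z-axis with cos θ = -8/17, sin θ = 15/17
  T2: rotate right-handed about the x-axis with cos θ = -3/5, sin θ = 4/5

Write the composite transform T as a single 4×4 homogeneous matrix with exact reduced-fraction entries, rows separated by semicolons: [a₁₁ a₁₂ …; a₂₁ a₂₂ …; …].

T = [-8/17 -15/17 0 0; -9/17 24/85 -4/5 0; 12/17 -32/85 -3/5 0; 0 0 0 1]

T1 = [-8/17 -15/17 0 0; 15/17 -8/17 0 0; 0 0 1 0; 0 0 0 1]
T2·T1 = [-8/17 -15/17 0 0; -9/17 24/85 -4/5 0; 12/17 -32/85 -3/5 0; 0 0 0 1]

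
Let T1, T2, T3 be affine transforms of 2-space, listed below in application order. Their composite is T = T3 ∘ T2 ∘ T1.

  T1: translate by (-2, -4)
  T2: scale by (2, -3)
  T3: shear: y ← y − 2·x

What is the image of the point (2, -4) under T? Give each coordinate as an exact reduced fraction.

T1 translate by (-2, -4): (2, -4) → (0, -8)
T2 scale by (2, -3): (0, -8) → (0, 24)
T3 shear: y ← y − 2·x: (0, 24) → (0, 24)

T(p) = (0, 24)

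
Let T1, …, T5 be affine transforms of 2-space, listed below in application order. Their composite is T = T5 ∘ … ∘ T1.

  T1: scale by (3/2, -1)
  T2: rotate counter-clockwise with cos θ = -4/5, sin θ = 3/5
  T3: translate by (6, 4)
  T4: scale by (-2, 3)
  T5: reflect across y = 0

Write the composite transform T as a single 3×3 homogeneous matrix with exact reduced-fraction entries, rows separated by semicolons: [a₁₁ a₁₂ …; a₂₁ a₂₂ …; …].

T1 = [3/2 0 0; 0 -1 0; 0 0 1]
T2·T1 = [-6/5 3/5 0; 9/10 4/5 0; 0 0 1]
T3·…·T1 = [-6/5 3/5 6; 9/10 4/5 4; 0 0 1]
T4·…·T1 = [12/5 -6/5 -12; 27/10 12/5 12; 0 0 1]
T5·…·T1 = [12/5 -6/5 -12; -27/10 -12/5 -12; 0 0 1]

T = [12/5 -6/5 -12; -27/10 -12/5 -12; 0 0 1]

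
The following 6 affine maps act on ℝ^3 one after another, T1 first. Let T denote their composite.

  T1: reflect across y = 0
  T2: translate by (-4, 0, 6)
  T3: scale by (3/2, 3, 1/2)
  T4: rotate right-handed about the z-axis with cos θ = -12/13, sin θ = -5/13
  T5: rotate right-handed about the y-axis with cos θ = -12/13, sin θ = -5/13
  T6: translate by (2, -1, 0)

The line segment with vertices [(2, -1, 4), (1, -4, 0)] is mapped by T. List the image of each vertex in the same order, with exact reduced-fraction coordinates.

T1 reflect across y = 0: (2, -1, 4) → (2, 1, 4); (1, -4, 0) → (1, 4, 0)
T2 translate by (-4, 0, 6): (2, 1, 4) → (-2, 1, 10); (1, 4, 0) → (-3, 4, 6)
T3 scale by (3/2, 3, 1/2): (-2, 1, 10) → (-3, 3, 5); (-3, 4, 6) → (-9/2, 12, 3)
T4 rotate right-handed about the z-axis with cos θ = -12/13, sin θ = -5/13: (-3, 3, 5) → (51/13, -21/13, 5); (-9/2, 12, 3) → (114/13, -243/26, 3)
T5 rotate right-handed about the y-axis with cos θ = -12/13, sin θ = -5/13: (51/13, -21/13, 5) → (-937/169, -21/13, -525/169); (114/13, -243/26, 3) → (-1563/169, -243/26, 102/169)
T6 translate by (2, -1, 0): (-937/169, -21/13, -525/169) → (-599/169, -34/13, -525/169); (-1563/169, -243/26, 102/169) → (-1225/169, -269/26, 102/169)

image vertices: (-599/169, -34/13, -525/169), (-1225/169, -269/26, 102/169)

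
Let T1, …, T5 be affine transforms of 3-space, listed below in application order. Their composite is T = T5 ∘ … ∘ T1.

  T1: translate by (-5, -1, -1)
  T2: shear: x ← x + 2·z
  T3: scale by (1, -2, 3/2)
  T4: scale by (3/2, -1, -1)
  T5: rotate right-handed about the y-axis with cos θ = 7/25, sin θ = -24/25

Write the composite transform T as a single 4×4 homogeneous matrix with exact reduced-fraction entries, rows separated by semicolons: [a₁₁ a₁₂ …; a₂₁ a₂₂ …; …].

T = [21/50 0 57/25 -219/50; 0 2 0 -2; 36/25 0 123/50 -483/50; 0 0 0 1]

T1 = [1 0 0 -5; 0 1 0 -1; 0 0 1 -1; 0 0 0 1]
T2·T1 = [1 0 2 -7; 0 1 0 -1; 0 0 1 -1; 0 0 0 1]
T3·…·T1 = [1 0 2 -7; 0 -2 0 2; 0 0 3/2 -3/2; 0 0 0 1]
T4·…·T1 = [3/2 0 3 -21/2; 0 2 0 -2; 0 0 -3/2 3/2; 0 0 0 1]
T5·…·T1 = [21/50 0 57/25 -219/50; 0 2 0 -2; 36/25 0 123/50 -483/50; 0 0 0 1]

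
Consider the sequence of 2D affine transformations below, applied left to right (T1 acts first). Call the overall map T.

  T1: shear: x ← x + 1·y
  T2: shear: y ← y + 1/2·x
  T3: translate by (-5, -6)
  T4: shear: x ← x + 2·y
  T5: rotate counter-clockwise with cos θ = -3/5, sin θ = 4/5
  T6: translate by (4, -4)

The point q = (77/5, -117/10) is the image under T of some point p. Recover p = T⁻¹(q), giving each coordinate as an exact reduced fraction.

p = (0, 1)

T1 = [1 1 0; 0 1 0; 0 0 1]
T2·T1 = [1 1 0; 1/2 3/2 0; 0 0 1]
T3·…·T1 = [1 1 -5; 1/2 3/2 -6; 0 0 1]
T4·…·T1 = [2 4 -17; 1/2 3/2 -6; 0 0 1]
T5·…·T1 = [-8/5 -18/5 15; 13/10 23/10 -10; 0 0 1]
T6·…·T1 = [-8/5 -18/5 19; 13/10 23/10 -14; 0 0 1]
det M = 1; M⁻¹ = [23/10 18/5 67/10; -13/10 -8/5 23/10; 0 0 1]
M⁻¹ · (77/5, -117/10)ᵀ = (0, 1)ᵀ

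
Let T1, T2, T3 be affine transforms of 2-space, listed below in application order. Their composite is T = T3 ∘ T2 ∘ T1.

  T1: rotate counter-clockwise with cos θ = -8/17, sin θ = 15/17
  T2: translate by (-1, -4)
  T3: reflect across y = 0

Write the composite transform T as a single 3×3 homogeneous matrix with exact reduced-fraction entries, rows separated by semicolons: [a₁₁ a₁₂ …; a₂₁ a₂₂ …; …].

T1 = [-8/17 -15/17 0; 15/17 -8/17 0; 0 0 1]
T2·T1 = [-8/17 -15/17 -1; 15/17 -8/17 -4; 0 0 1]
T3·…·T1 = [-8/17 -15/17 -1; -15/17 8/17 4; 0 0 1]

T = [-8/17 -15/17 -1; -15/17 8/17 4; 0 0 1]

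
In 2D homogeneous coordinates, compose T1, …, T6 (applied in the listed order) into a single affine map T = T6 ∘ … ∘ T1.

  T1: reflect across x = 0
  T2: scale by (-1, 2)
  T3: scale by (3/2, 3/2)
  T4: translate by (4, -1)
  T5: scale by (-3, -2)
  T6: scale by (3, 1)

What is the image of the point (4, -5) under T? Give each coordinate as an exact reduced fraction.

T(p) = (-90, 32)

T1 reflect across x = 0: (4, -5) → (-4, -5)
T2 scale by (-1, 2): (-4, -5) → (4, -10)
T3 scale by (3/2, 3/2): (4, -10) → (6, -15)
T4 translate by (4, -1): (6, -15) → (10, -16)
T5 scale by (-3, -2): (10, -16) → (-30, 32)
T6 scale by (3, 1): (-30, 32) → (-90, 32)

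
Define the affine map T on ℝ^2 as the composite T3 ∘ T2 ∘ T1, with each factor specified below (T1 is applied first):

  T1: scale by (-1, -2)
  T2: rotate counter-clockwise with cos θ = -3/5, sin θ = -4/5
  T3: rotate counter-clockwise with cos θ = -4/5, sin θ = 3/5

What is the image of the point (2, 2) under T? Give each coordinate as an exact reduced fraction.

T(p) = (-4/5, -22/5)

T1 scale by (-1, -2): (2, 2) → (-2, -4)
T2 rotate counter-clockwise with cos θ = -3/5, sin θ = -4/5: (-2, -4) → (-2, 4)
T3 rotate counter-clockwise with cos θ = -4/5, sin θ = 3/5: (-2, 4) → (-4/5, -22/5)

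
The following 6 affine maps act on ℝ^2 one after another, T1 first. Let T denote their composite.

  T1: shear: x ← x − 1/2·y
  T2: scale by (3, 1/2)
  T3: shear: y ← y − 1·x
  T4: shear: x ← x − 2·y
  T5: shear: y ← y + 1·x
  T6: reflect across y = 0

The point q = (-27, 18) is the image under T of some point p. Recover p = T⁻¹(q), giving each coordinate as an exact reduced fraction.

T1 = [1 -1/2 0; 0 1 0; 0 0 1]
T2·T1 = [3 -3/2 0; 0 1/2 0; 0 0 1]
T3·…·T1 = [3 -3/2 0; -3 2 0; 0 0 1]
T4·…·T1 = [9 -11/2 0; -3 2 0; 0 0 1]
T5·…·T1 = [9 -11/2 0; 6 -7/2 0; 0 0 1]
T6·…·T1 = [9 -11/2 0; -6 7/2 0; 0 0 1]
det M = -3/2; M⁻¹ = [-7/3 -11/3 0; -4 -6 0; 0 0 1]
M⁻¹ · (-27, 18)ᵀ = (-3, 0)ᵀ

p = (-3, 0)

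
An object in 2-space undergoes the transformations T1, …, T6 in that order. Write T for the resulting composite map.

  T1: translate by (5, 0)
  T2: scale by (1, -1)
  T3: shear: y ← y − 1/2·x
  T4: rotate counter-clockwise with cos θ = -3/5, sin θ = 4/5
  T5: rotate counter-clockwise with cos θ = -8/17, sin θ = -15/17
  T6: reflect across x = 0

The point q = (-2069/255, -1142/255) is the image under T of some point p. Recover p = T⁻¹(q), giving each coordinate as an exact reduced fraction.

T1 = [1 0 5; 0 1 0; 0 0 1]
T2·T1 = [1 0 5; 0 -1 0; 0 0 1]
T3·…·T1 = [1 0 5; -1/2 -1 -5/2; 0 0 1]
T4·…·T1 = [-1/5 4/5 -1; 11/10 3/5 11/2; 0 0 1]
T5·…·T1 = [181/170 13/85 181/34; -29/85 -84/85 -29/17; 0 0 1]
T6·…·T1 = [-181/170 -13/85 -181/34; -29/85 -84/85 -29/17; 0 0 1]
det M = 1; M⁻¹ = [-84/85 13/85 -5; 29/85 -181/170 0; 0 0 1]
M⁻¹ · (-2069/255, -1142/255)ᵀ = (7/3, 2)ᵀ

p = (7/3, 2)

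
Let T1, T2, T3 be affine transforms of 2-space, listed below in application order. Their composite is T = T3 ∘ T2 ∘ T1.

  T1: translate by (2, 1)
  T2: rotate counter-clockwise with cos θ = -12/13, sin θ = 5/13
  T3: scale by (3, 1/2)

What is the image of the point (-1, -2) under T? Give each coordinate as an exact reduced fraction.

T(p) = (-21/13, 17/26)

T1 translate by (2, 1): (-1, -2) → (1, -1)
T2 rotate counter-clockwise with cos θ = -12/13, sin θ = 5/13: (1, -1) → (-7/13, 17/13)
T3 scale by (3, 1/2): (-7/13, 17/13) → (-21/13, 17/26)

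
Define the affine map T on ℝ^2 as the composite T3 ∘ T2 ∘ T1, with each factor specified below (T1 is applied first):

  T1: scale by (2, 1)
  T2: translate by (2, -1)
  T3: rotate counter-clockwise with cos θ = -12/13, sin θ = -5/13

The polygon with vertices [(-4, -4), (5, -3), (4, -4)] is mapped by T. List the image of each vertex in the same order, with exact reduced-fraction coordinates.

image vertices: (47/13, 90/13), (-164/13, -12/13), (-145/13, 10/13)

T1 scale by (2, 1): (-4, -4) → (-8, -4); (5, -3) → (10, -3); (4, -4) → (8, -4)
T2 translate by (2, -1): (-8, -4) → (-6, -5); (10, -3) → (12, -4); (8, -4) → (10, -5)
T3 rotate counter-clockwise with cos θ = -12/13, sin θ = -5/13: (-6, -5) → (47/13, 90/13); (12, -4) → (-164/13, -12/13); (10, -5) → (-145/13, 10/13)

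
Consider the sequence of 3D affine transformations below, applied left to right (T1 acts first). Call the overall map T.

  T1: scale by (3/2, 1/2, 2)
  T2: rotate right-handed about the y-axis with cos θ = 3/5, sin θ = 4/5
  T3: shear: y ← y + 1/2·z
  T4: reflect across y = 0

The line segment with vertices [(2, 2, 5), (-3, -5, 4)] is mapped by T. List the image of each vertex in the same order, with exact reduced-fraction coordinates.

T1 scale by (3/2, 1/2, 2): (2, 2, 5) → (3, 1, 10); (-3, -5, 4) → (-9/2, -5/2, 8)
T2 rotate right-handed about the y-axis with cos θ = 3/5, sin θ = 4/5: (3, 1, 10) → (49/5, 1, 18/5); (-9/2, -5/2, 8) → (37/10, -5/2, 42/5)
T3 shear: y ← y + 1/2·z: (49/5, 1, 18/5) → (49/5, 14/5, 18/5); (37/10, -5/2, 42/5) → (37/10, 17/10, 42/5)
T4 reflect across y = 0: (49/5, 14/5, 18/5) → (49/5, -14/5, 18/5); (37/10, 17/10, 42/5) → (37/10, -17/10, 42/5)

image vertices: (49/5, -14/5, 18/5), (37/10, -17/10, 42/5)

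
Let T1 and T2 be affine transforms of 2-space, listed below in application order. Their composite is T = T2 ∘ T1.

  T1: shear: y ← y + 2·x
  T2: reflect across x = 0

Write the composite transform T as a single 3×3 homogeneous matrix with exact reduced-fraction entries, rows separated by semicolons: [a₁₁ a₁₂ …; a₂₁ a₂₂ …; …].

T1 = [1 0 0; 2 1 0; 0 0 1]
T2·T1 = [-1 0 0; 2 1 0; 0 0 1]

T = [-1 0 0; 2 1 0; 0 0 1]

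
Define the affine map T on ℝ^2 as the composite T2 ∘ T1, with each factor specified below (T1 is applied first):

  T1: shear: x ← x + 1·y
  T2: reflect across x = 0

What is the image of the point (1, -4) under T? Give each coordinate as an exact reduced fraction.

T1 shear: x ← x + 1·y: (1, -4) → (-3, -4)
T2 reflect across x = 0: (-3, -4) → (3, -4)

T(p) = (3, -4)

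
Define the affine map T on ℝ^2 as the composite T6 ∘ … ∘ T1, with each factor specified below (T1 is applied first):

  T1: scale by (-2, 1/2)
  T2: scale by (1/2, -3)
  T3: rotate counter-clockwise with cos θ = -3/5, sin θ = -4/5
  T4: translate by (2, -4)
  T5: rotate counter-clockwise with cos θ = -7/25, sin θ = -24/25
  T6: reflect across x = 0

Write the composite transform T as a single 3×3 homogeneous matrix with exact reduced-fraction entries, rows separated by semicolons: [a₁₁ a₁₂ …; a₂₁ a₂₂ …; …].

T1 = [-2 0 0; 0 1/2 0; 0 0 1]
T2·T1 = [-1 0 0; 0 -3/2 0; 0 0 1]
T3·…·T1 = [3/5 -6/5 0; 4/5 9/10 0; 0 0 1]
T4·…·T1 = [3/5 -6/5 2; 4/5 9/10 -4; 0 0 1]
T5·…·T1 = [3/5 6/5 -22/5; -4/5 9/10 -4/5; 0 0 1]
T6·…·T1 = [-3/5 -6/5 22/5; -4/5 9/10 -4/5; 0 0 1]

T = [-3/5 -6/5 22/5; -4/5 9/10 -4/5; 0 0 1]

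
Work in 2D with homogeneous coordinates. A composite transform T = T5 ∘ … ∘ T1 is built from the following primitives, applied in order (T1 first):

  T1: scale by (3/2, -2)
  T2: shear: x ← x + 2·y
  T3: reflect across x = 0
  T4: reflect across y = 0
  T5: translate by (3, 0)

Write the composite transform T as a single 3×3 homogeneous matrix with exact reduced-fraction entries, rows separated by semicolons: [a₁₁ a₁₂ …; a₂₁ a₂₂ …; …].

T = [-3/2 4 3; 0 2 0; 0 0 1]

T1 = [3/2 0 0; 0 -2 0; 0 0 1]
T2·T1 = [3/2 -4 0; 0 -2 0; 0 0 1]
T3·…·T1 = [-3/2 4 0; 0 -2 0; 0 0 1]
T4·…·T1 = [-3/2 4 0; 0 2 0; 0 0 1]
T5·…·T1 = [-3/2 4 3; 0 2 0; 0 0 1]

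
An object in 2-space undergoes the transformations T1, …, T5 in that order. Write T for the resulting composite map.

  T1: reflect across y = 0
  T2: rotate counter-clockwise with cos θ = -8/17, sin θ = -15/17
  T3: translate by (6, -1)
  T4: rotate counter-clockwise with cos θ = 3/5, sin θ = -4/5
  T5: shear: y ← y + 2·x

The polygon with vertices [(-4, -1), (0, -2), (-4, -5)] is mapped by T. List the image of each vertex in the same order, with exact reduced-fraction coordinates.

image vertices: (587/85, 683/85), (264/85, -99/85), (639/85, 451/85)

T1 reflect across y = 0: (-4, -1) → (-4, 1); (0, -2) → (0, 2); (-4, -5) → (-4, 5)
T2 rotate counter-clockwise with cos θ = -8/17, sin θ = -15/17: (-4, 1) → (47/17, 52/17); (0, 2) → (30/17, -16/17); (-4, 5) → (107/17, 20/17)
T3 translate by (6, -1): (47/17, 52/17) → (149/17, 35/17); (30/17, -16/17) → (132/17, -33/17); (107/17, 20/17) → (209/17, 3/17)
T4 rotate counter-clockwise with cos θ = 3/5, sin θ = -4/5: (149/17, 35/17) → (587/85, -491/85); (132/17, -33/17) → (264/85, -627/85); (209/17, 3/17) → (639/85, -827/85)
T5 shear: y ← y + 2·x: (587/85, -491/85) → (587/85, 683/85); (264/85, -627/85) → (264/85, -99/85); (639/85, -827/85) → (639/85, 451/85)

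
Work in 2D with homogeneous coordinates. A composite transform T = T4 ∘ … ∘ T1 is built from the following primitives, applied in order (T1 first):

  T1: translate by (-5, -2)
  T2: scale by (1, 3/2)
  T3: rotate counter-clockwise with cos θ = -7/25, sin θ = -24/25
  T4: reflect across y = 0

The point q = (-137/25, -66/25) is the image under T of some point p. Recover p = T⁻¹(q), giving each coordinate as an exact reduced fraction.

p = (4, -2)

T1 = [1 0 -5; 0 1 -2; 0 0 1]
T2·T1 = [1 0 -5; 0 3/2 -3; 0 0 1]
T3·…·T1 = [-7/25 36/25 -37/25; -24/25 -21/50 141/25; 0 0 1]
T4·…·T1 = [-7/25 36/25 -37/25; 24/25 21/50 -141/25; 0 0 1]
det M = -3/2; M⁻¹ = [-7/25 24/25 5; 16/25 14/75 2; 0 0 1]
M⁻¹ · (-137/25, -66/25)ᵀ = (4, -2)ᵀ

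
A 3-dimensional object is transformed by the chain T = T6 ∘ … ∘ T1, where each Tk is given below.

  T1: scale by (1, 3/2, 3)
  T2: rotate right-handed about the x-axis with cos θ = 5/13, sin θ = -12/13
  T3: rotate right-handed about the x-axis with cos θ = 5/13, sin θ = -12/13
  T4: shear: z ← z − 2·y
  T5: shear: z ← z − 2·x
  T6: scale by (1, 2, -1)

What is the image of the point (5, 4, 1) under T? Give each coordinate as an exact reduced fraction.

T1 scale by (1, 3/2, 3): (5, 4, 1) → (5, 6, 3)
T2 rotate right-handed about the x-axis with cos θ = 5/13, sin θ = -12/13: (5, 6, 3) → (5, 66/13, -57/13)
T3 rotate right-handed about the x-axis with cos θ = 5/13, sin θ = -12/13: (5, 66/13, -57/13) → (5, -354/169, -1077/169)
T4 shear: z ← z − 2·y: (5, -354/169, -1077/169) → (5, -354/169, -369/169)
T5 shear: z ← z − 2·x: (5, -354/169, -369/169) → (5, -354/169, -2059/169)
T6 scale by (1, 2, -1): (5, -354/169, -2059/169) → (5, -708/169, 2059/169)

T(p) = (5, -708/169, 2059/169)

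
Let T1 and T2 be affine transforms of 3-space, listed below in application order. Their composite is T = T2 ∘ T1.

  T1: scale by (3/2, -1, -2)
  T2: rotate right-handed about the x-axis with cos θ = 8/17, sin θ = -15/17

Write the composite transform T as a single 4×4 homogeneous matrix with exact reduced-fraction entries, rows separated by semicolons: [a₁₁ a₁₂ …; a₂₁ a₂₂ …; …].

T = [3/2 0 0 0; 0 -8/17 -30/17 0; 0 15/17 -16/17 0; 0 0 0 1]

T1 = [3/2 0 0 0; 0 -1 0 0; 0 0 -2 0; 0 0 0 1]
T2·T1 = [3/2 0 0 0; 0 -8/17 -30/17 0; 0 15/17 -16/17 0; 0 0 0 1]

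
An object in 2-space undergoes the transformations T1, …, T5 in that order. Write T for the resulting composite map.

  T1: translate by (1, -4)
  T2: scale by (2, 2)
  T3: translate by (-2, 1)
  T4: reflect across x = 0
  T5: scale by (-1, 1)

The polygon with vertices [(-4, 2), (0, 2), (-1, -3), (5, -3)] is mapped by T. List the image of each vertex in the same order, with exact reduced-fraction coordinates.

T1 translate by (1, -4): (-4, 2) → (-3, -2); (0, 2) → (1, -2); (-1, -3) → (0, -7); (5, -3) → (6, -7)
T2 scale by (2, 2): (-3, -2) → (-6, -4); (1, -2) → (2, -4); (0, -7) → (0, -14); (6, -7) → (12, -14)
T3 translate by (-2, 1): (-6, -4) → (-8, -3); (2, -4) → (0, -3); (0, -14) → (-2, -13); (12, -14) → (10, -13)
T4 reflect across x = 0: (-8, -3) → (8, -3); (0, -3) → (0, -3); (-2, -13) → (2, -13); (10, -13) → (-10, -13)
T5 scale by (-1, 1): (8, -3) → (-8, -3); (0, -3) → (0, -3); (2, -13) → (-2, -13); (-10, -13) → (10, -13)

image vertices: (-8, -3), (0, -3), (-2, -13), (10, -13)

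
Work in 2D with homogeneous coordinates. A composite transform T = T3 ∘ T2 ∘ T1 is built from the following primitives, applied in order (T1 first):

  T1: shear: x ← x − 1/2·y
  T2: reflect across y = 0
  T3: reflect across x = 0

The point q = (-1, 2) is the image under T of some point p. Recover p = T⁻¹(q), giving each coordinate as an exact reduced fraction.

T1 = [1 -1/2 0; 0 1 0; 0 0 1]
T2·T1 = [1 -1/2 0; 0 -1 0; 0 0 1]
T3·…·T1 = [-1 1/2 0; 0 -1 0; 0 0 1]
det M = 1; M⁻¹ = [-1 -1/2 0; 0 -1 0; 0 0 1]
M⁻¹ · (-1, 2)ᵀ = (0, -2)ᵀ

p = (0, -2)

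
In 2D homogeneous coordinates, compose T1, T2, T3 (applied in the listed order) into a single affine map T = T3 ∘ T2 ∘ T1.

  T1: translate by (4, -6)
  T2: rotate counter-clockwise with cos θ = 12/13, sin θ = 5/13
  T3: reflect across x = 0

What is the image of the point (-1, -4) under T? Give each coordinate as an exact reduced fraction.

T(p) = (-86/13, -105/13)

T1 translate by (4, -6): (-1, -4) → (3, -10)
T2 rotate counter-clockwise with cos θ = 12/13, sin θ = 5/13: (3, -10) → (86/13, -105/13)
T3 reflect across x = 0: (86/13, -105/13) → (-86/13, -105/13)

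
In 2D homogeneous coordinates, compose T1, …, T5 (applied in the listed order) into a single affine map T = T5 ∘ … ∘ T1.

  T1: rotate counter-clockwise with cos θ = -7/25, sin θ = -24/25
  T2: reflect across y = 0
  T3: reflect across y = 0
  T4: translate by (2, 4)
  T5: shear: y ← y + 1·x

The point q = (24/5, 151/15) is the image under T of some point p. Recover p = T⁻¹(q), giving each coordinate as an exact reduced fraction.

T1 = [-7/25 24/25 0; -24/25 -7/25 0; 0 0 1]
T2·T1 = [-7/25 24/25 0; 24/25 7/25 0; 0 0 1]
T3·…·T1 = [-7/25 24/25 0; -24/25 -7/25 0; 0 0 1]
T4·…·T1 = [-7/25 24/25 2; -24/25 -7/25 4; 0 0 1]
T5·…·T1 = [-7/25 24/25 2; -31/25 17/25 6; 0 0 1]
det M = 1; M⁻¹ = [17/25 -24/25 22/5; 31/25 -7/25 -4/5; 0 0 1]
M⁻¹ · (24/5, 151/15)ᵀ = (-2, 7/3)ᵀ

p = (-2, 7/3)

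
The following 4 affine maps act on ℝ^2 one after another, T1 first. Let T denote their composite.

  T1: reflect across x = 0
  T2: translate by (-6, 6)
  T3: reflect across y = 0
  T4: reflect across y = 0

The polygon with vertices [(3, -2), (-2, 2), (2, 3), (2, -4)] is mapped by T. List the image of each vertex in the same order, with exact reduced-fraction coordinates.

image vertices: (-9, 4), (-4, 8), (-8, 9), (-8, 2)

T1 reflect across x = 0: (3, -2) → (-3, -2); (-2, 2) → (2, 2); (2, 3) → (-2, 3); (2, -4) → (-2, -4)
T2 translate by (-6, 6): (-3, -2) → (-9, 4); (2, 2) → (-4, 8); (-2, 3) → (-8, 9); (-2, -4) → (-8, 2)
T3 reflect across y = 0: (-9, 4) → (-9, -4); (-4, 8) → (-4, -8); (-8, 9) → (-8, -9); (-8, 2) → (-8, -2)
T4 reflect across y = 0: (-9, -4) → (-9, 4); (-4, -8) → (-4, 8); (-8, -9) → (-8, 9); (-8, -2) → (-8, 2)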